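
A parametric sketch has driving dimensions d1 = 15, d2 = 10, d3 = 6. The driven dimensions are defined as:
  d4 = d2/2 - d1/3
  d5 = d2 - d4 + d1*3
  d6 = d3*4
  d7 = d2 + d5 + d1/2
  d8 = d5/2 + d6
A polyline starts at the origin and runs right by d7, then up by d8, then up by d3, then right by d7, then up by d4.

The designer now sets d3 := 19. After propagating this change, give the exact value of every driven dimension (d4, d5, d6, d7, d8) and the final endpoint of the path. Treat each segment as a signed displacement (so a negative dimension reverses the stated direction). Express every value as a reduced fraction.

d4 = 0
d5 = 55
d6 = 76
d7 = 145/2
d8 = 207/2
endpoint = (145, 245/2)

Apply edit: d3 := 19
  d4 = d2/2 - d1/3 = 0
  d5 = d2 - d4 + d1*3 = 55
  d6 = d3*4 = 76
  d7 = d2 + d5 + d1/2 = 145/2
  d8 = d5/2 + d6 = 207/2
Walk from origin (0, 0):
  seg 1: right by d7 = 145/2 → (145/2, 0)
  seg 2: up by d8 = 207/2 → (145/2, 207/2)
  seg 3: up by d3 = 19 → (145/2, 245/2)
  seg 4: right by d7 = 145/2 → (145, 245/2)
  seg 5: up by d4 = 0 → (145, 245/2)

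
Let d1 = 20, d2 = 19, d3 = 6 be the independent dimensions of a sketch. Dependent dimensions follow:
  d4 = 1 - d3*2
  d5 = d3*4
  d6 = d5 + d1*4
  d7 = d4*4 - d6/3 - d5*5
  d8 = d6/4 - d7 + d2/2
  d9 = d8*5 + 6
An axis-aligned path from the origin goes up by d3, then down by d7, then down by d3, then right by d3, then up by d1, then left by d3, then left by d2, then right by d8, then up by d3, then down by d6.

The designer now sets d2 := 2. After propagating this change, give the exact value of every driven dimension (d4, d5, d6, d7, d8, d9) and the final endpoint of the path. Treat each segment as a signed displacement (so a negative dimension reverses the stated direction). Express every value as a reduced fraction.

Apply edit: d2 := 2
  d4 = 1 - d3*2 = -11
  d5 = d3*4 = 24
  d6 = d5 + d1*4 = 104
  d7 = d4*4 - d6/3 - d5*5 = -596/3
  d8 = d6/4 - d7 + d2/2 = 677/3
  d9 = d8*5 + 6 = 3403/3
Walk from origin (0, 0):
  seg 1: up by d3 = 6 → (0, 6)
  seg 2: down by d7 = -596/3 → (0, 614/3)
  seg 3: down by d3 = 6 → (0, 596/3)
  seg 4: right by d3 = 6 → (6, 596/3)
  seg 5: up by d1 = 20 → (6, 656/3)
  seg 6: left by d3 = 6 → (0, 656/3)
  seg 7: left by d2 = 2 → (-2, 656/3)
  seg 8: right by d8 = 677/3 → (671/3, 656/3)
  seg 9: up by d3 = 6 → (671/3, 674/3)
  seg 10: down by d6 = 104 → (671/3, 362/3)

d4 = -11
d5 = 24
d6 = 104
d7 = -596/3
d8 = 677/3
d9 = 3403/3
endpoint = (671/3, 362/3)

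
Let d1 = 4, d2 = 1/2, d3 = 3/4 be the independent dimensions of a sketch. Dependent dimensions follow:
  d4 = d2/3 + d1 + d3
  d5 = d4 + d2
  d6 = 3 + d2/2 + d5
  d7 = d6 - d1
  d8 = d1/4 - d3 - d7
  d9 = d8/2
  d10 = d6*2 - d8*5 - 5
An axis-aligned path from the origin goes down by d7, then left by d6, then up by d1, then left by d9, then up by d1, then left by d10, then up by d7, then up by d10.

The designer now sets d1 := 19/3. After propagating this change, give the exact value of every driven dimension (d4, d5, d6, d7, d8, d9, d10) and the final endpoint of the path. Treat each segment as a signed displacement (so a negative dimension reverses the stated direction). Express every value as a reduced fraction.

d4 = 29/4
d5 = 31/4
d6 = 11
d7 = 14/3
d8 = -23/6
d9 = -23/12
d10 = 217/6
endpoint = (-181/4, 293/6)

Apply edit: d1 := 19/3
  d4 = d2/3 + d1 + d3 = 29/4
  d5 = d4 + d2 = 31/4
  d6 = 3 + d2/2 + d5 = 11
  d7 = d6 - d1 = 14/3
  d8 = d1/4 - d3 - d7 = -23/6
  d9 = d8/2 = -23/12
  d10 = d6*2 - d8*5 - 5 = 217/6
Walk from origin (0, 0):
  seg 1: down by d7 = 14/3 → (0, -14/3)
  seg 2: left by d6 = 11 → (-11, -14/3)
  seg 3: up by d1 = 19/3 → (-11, 5/3)
  seg 4: left by d9 = -23/12 → (-109/12, 5/3)
  seg 5: up by d1 = 19/3 → (-109/12, 8)
  seg 6: left by d10 = 217/6 → (-181/4, 8)
  seg 7: up by d7 = 14/3 → (-181/4, 38/3)
  seg 8: up by d10 = 217/6 → (-181/4, 293/6)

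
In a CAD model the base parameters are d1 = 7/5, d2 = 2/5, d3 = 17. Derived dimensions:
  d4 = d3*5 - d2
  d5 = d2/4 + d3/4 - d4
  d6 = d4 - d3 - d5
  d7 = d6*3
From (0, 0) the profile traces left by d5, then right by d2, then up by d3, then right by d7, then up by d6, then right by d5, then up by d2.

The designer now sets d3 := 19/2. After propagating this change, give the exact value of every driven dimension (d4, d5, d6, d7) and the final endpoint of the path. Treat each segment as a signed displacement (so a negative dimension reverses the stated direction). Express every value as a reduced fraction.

d4 = 471/10
d5 = -357/8
d6 = 3289/40
d7 = 9867/40
endpoint = (9883/40, 737/8)

Apply edit: d3 := 19/2
  d4 = d3*5 - d2 = 471/10
  d5 = d2/4 + d3/4 - d4 = -357/8
  d6 = d4 - d3 - d5 = 3289/40
  d7 = d6*3 = 9867/40
Walk from origin (0, 0):
  seg 1: left by d5 = -357/8 → (357/8, 0)
  seg 2: right by d2 = 2/5 → (1801/40, 0)
  seg 3: up by d3 = 19/2 → (1801/40, 19/2)
  seg 4: right by d7 = 9867/40 → (2917/10, 19/2)
  seg 5: up by d6 = 3289/40 → (2917/10, 3669/40)
  seg 6: right by d5 = -357/8 → (9883/40, 3669/40)
  seg 7: up by d2 = 2/5 → (9883/40, 737/8)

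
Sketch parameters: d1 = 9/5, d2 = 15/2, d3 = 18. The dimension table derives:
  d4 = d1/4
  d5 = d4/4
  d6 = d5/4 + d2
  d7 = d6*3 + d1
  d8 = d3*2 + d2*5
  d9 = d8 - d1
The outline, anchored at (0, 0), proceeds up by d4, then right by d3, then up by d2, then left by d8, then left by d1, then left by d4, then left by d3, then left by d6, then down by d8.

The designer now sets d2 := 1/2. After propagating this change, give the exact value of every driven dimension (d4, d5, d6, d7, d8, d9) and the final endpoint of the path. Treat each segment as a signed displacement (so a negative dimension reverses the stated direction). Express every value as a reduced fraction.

d4 = 9/20
d5 = 9/80
d6 = 169/320
d7 = 1083/320
d8 = 77/2
d9 = 367/10
endpoint = (-13209/320, -751/20)

Apply edit: d2 := 1/2
  d4 = d1/4 = 9/20
  d5 = d4/4 = 9/80
  d6 = d5/4 + d2 = 169/320
  d7 = d6*3 + d1 = 1083/320
  d8 = d3*2 + d2*5 = 77/2
  d9 = d8 - d1 = 367/10
Walk from origin (0, 0):
  seg 1: up by d4 = 9/20 → (0, 9/20)
  seg 2: right by d3 = 18 → (18, 9/20)
  seg 3: up by d2 = 1/2 → (18, 19/20)
  seg 4: left by d8 = 77/2 → (-41/2, 19/20)
  seg 5: left by d1 = 9/5 → (-223/10, 19/20)
  seg 6: left by d4 = 9/20 → (-91/4, 19/20)
  seg 7: left by d3 = 18 → (-163/4, 19/20)
  seg 8: left by d6 = 169/320 → (-13209/320, 19/20)
  seg 9: down by d8 = 77/2 → (-13209/320, -751/20)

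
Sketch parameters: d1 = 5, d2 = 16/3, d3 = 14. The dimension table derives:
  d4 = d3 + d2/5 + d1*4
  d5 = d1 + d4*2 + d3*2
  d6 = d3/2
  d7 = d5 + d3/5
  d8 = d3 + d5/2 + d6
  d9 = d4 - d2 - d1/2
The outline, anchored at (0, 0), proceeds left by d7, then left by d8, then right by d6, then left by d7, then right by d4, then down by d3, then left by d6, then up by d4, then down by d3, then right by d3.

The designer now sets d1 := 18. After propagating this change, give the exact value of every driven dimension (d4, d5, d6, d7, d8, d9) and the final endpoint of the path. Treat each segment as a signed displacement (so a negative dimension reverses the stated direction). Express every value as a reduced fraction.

d4 = 1306/15
d5 = 3302/15
d6 = 7
d7 = 3344/15
d8 = 1966/15
d9 = 1091/15
endpoint = (-7138/15, 886/15)

Apply edit: d1 := 18
  d4 = d3 + d2/5 + d1*4 = 1306/15
  d5 = d1 + d4*2 + d3*2 = 3302/15
  d6 = d3/2 = 7
  d7 = d5 + d3/5 = 3344/15
  d8 = d3 + d5/2 + d6 = 1966/15
  d9 = d4 - d2 - d1/2 = 1091/15
Walk from origin (0, 0):
  seg 1: left by d7 = 3344/15 → (-3344/15, 0)
  seg 2: left by d8 = 1966/15 → (-354, 0)
  seg 3: right by d6 = 7 → (-347, 0)
  seg 4: left by d7 = 3344/15 → (-8549/15, 0)
  seg 5: right by d4 = 1306/15 → (-7243/15, 0)
  seg 6: down by d3 = 14 → (-7243/15, -14)
  seg 7: left by d6 = 7 → (-7348/15, -14)
  seg 8: up by d4 = 1306/15 → (-7348/15, 1096/15)
  seg 9: down by d3 = 14 → (-7348/15, 886/15)
  seg 10: right by d3 = 14 → (-7138/15, 886/15)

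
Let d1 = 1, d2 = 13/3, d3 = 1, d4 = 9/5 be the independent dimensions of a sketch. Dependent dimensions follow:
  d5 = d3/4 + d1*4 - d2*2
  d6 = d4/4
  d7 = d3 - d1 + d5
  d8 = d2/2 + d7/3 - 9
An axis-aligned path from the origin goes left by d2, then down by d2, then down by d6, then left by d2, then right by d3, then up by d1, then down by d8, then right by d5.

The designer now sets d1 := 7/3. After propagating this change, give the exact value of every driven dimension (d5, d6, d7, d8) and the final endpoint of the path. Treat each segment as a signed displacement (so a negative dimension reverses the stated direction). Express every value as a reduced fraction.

Apply edit: d1 := 7/3
  d5 = d3/4 + d1*4 - d2*2 = 11/12
  d6 = d4/4 = 9/20
  d7 = d3 - d1 + d5 = -5/12
  d8 = d2/2 + d7/3 - 9 = -251/36
Walk from origin (0, 0):
  seg 1: left by d2 = 13/3 → (-13/3, 0)
  seg 2: down by d2 = 13/3 → (-13/3, -13/3)
  seg 3: down by d6 = 9/20 → (-13/3, -287/60)
  seg 4: left by d2 = 13/3 → (-26/3, -287/60)
  seg 5: right by d3 = 1 → (-23/3, -287/60)
  seg 6: up by d1 = 7/3 → (-23/3, -49/20)
  seg 7: down by d8 = -251/36 → (-23/3, 407/90)
  seg 8: right by d5 = 11/12 → (-27/4, 407/90)

d5 = 11/12
d6 = 9/20
d7 = -5/12
d8 = -251/36
endpoint = (-27/4, 407/90)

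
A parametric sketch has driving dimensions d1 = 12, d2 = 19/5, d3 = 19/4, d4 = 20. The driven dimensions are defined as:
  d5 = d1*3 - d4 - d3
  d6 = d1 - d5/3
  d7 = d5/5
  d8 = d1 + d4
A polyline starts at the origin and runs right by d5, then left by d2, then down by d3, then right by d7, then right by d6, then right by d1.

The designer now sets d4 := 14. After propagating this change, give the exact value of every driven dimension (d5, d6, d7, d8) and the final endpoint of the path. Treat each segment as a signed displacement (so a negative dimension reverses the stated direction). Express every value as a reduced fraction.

d5 = 69/4
d6 = 25/4
d7 = 69/20
d8 = 26
endpoint = (703/20, -19/4)

Apply edit: d4 := 14
  d5 = d1*3 - d4 - d3 = 69/4
  d6 = d1 - d5/3 = 25/4
  d7 = d5/5 = 69/20
  d8 = d1 + d4 = 26
Walk from origin (0, 0):
  seg 1: right by d5 = 69/4 → (69/4, 0)
  seg 2: left by d2 = 19/5 → (269/20, 0)
  seg 3: down by d3 = 19/4 → (269/20, -19/4)
  seg 4: right by d7 = 69/20 → (169/10, -19/4)
  seg 5: right by d6 = 25/4 → (463/20, -19/4)
  seg 6: right by d1 = 12 → (703/20, -19/4)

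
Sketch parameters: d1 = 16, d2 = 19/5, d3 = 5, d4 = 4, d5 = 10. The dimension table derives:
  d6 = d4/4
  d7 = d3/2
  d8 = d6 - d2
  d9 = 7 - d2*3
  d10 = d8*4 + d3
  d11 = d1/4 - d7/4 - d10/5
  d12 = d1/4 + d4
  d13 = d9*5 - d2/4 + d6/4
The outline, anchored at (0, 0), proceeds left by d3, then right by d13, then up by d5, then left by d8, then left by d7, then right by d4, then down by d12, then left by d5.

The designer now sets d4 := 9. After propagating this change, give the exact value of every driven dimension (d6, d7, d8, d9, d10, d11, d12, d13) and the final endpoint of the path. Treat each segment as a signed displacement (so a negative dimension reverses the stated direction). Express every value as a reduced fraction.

d6 = 9/4
d7 = 5/2
d8 = -31/20
d9 = -22/5
d10 = -6/5
d11 = 723/200
d12 = 13
d13 = -1791/80
endpoint = (-2347/80, -3)

Apply edit: d4 := 9
  d6 = d4/4 = 9/4
  d7 = d3/2 = 5/2
  d8 = d6 - d2 = -31/20
  d9 = 7 - d2*3 = -22/5
  d10 = d8*4 + d3 = -6/5
  d11 = d1/4 - d7/4 - d10/5 = 723/200
  d12 = d1/4 + d4 = 13
  d13 = d9*5 - d2/4 + d6/4 = -1791/80
Walk from origin (0, 0):
  seg 1: left by d3 = 5 → (-5, 0)
  seg 2: right by d13 = -1791/80 → (-2191/80, 0)
  seg 3: up by d5 = 10 → (-2191/80, 10)
  seg 4: left by d8 = -31/20 → (-2067/80, 10)
  seg 5: left by d7 = 5/2 → (-2267/80, 10)
  seg 6: right by d4 = 9 → (-1547/80, 10)
  seg 7: down by d12 = 13 → (-1547/80, -3)
  seg 8: left by d5 = 10 → (-2347/80, -3)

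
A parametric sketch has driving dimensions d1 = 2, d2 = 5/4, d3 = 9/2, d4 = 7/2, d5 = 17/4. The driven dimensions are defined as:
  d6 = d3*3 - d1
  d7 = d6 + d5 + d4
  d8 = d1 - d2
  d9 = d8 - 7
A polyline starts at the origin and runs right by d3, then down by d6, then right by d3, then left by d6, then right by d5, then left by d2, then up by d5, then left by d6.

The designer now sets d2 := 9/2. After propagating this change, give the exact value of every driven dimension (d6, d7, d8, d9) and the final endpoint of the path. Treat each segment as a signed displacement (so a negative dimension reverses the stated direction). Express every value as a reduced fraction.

Apply edit: d2 := 9/2
  d6 = d3*3 - d1 = 23/2
  d7 = d6 + d5 + d4 = 77/4
  d8 = d1 - d2 = -5/2
  d9 = d8 - 7 = -19/2
Walk from origin (0, 0):
  seg 1: right by d3 = 9/2 → (9/2, 0)
  seg 2: down by d6 = 23/2 → (9/2, -23/2)
  seg 3: right by d3 = 9/2 → (9, -23/2)
  seg 4: left by d6 = 23/2 → (-5/2, -23/2)
  seg 5: right by d5 = 17/4 → (7/4, -23/2)
  seg 6: left by d2 = 9/2 → (-11/4, -23/2)
  seg 7: up by d5 = 17/4 → (-11/4, -29/4)
  seg 8: left by d6 = 23/2 → (-57/4, -29/4)

d6 = 23/2
d7 = 77/4
d8 = -5/2
d9 = -19/2
endpoint = (-57/4, -29/4)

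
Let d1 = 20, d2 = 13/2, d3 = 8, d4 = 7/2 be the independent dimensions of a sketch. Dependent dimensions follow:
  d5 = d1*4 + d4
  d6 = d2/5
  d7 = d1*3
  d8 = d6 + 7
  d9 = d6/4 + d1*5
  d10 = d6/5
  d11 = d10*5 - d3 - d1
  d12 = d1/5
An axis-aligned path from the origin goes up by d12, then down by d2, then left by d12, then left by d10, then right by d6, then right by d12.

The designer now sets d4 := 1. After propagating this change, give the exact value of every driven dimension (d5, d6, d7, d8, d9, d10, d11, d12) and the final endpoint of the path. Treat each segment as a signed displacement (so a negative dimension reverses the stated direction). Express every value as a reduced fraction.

d5 = 81
d6 = 13/10
d7 = 60
d8 = 83/10
d9 = 4013/40
d10 = 13/50
d11 = -267/10
d12 = 4
endpoint = (26/25, -5/2)

Apply edit: d4 := 1
  d5 = d1*4 + d4 = 81
  d6 = d2/5 = 13/10
  d7 = d1*3 = 60
  d8 = d6 + 7 = 83/10
  d9 = d6/4 + d1*5 = 4013/40
  d10 = d6/5 = 13/50
  d11 = d10*5 - d3 - d1 = -267/10
  d12 = d1/5 = 4
Walk from origin (0, 0):
  seg 1: up by d12 = 4 → (0, 4)
  seg 2: down by d2 = 13/2 → (0, -5/2)
  seg 3: left by d12 = 4 → (-4, -5/2)
  seg 4: left by d10 = 13/50 → (-213/50, -5/2)
  seg 5: right by d6 = 13/10 → (-74/25, -5/2)
  seg 6: right by d12 = 4 → (26/25, -5/2)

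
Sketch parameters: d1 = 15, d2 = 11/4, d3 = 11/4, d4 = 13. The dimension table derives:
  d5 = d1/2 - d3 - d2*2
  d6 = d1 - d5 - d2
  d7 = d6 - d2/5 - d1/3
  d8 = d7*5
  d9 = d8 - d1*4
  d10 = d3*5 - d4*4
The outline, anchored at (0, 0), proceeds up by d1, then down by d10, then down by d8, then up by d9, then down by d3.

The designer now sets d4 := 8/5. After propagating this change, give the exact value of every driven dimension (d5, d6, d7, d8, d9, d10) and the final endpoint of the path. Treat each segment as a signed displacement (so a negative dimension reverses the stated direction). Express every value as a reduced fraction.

Apply edit: d4 := 8/5
  d5 = d1/2 - d3 - d2*2 = -3/4
  d6 = d1 - d5 - d2 = 13
  d7 = d6 - d2/5 - d1/3 = 149/20
  d8 = d7*5 = 149/4
  d9 = d8 - d1*4 = -91/4
  d10 = d3*5 - d4*4 = 147/20
Walk from origin (0, 0):
  seg 1: up by d1 = 15 → (0, 15)
  seg 2: down by d10 = 147/20 → (0, 153/20)
  seg 3: down by d8 = 149/4 → (0, -148/5)
  seg 4: up by d9 = -91/4 → (0, -1047/20)
  seg 5: down by d3 = 11/4 → (0, -551/10)

d5 = -3/4
d6 = 13
d7 = 149/20
d8 = 149/4
d9 = -91/4
d10 = 147/20
endpoint = (0, -551/10)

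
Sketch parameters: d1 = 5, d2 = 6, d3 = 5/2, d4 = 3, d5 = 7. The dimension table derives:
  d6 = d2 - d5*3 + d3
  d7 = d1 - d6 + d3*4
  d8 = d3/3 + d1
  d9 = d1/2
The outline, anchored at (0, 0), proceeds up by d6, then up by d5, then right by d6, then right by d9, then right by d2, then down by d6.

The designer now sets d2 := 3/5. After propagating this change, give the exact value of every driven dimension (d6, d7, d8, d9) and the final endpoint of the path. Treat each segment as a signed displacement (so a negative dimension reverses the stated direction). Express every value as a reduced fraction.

d6 = -179/10
d7 = 329/10
d8 = 35/6
d9 = 5/2
endpoint = (-74/5, 7)

Apply edit: d2 := 3/5
  d6 = d2 - d5*3 + d3 = -179/10
  d7 = d1 - d6 + d3*4 = 329/10
  d8 = d3/3 + d1 = 35/6
  d9 = d1/2 = 5/2
Walk from origin (0, 0):
  seg 1: up by d6 = -179/10 → (0, -179/10)
  seg 2: up by d5 = 7 → (0, -109/10)
  seg 3: right by d6 = -179/10 → (-179/10, -109/10)
  seg 4: right by d9 = 5/2 → (-77/5, -109/10)
  seg 5: right by d2 = 3/5 → (-74/5, -109/10)
  seg 6: down by d6 = -179/10 → (-74/5, 7)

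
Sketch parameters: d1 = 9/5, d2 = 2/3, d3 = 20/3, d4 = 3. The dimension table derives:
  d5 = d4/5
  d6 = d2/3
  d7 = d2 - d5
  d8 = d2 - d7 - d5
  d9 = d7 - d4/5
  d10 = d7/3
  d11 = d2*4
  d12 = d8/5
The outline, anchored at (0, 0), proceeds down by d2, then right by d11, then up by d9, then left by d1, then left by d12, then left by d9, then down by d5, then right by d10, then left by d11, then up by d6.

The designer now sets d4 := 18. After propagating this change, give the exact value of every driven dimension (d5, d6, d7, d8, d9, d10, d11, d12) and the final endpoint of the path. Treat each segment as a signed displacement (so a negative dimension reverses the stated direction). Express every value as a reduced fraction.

Apply edit: d4 := 18
  d5 = d4/5 = 18/5
  d6 = d2/3 = 2/9
  d7 = d2 - d5 = -44/15
  d8 = d2 - d7 - d5 = 0
  d9 = d7 - d4/5 = -98/15
  d10 = d7/3 = -44/45
  d11 = d2*4 = 8/3
  d12 = d8/5 = 0
Walk from origin (0, 0):
  seg 1: down by d2 = 2/3 → (0, -2/3)
  seg 2: right by d11 = 8/3 → (8/3, -2/3)
  seg 3: up by d9 = -98/15 → (8/3, -36/5)
  seg 4: left by d1 = 9/5 → (13/15, -36/5)
  seg 5: left by d12 = 0 → (13/15, -36/5)
  seg 6: left by d9 = -98/15 → (37/5, -36/5)
  seg 7: down by d5 = 18/5 → (37/5, -54/5)
  seg 8: right by d10 = -44/45 → (289/45, -54/5)
  seg 9: left by d11 = 8/3 → (169/45, -54/5)
  seg 10: up by d6 = 2/9 → (169/45, -476/45)

d5 = 18/5
d6 = 2/9
d7 = -44/15
d8 = 0
d9 = -98/15
d10 = -44/45
d11 = 8/3
d12 = 0
endpoint = (169/45, -476/45)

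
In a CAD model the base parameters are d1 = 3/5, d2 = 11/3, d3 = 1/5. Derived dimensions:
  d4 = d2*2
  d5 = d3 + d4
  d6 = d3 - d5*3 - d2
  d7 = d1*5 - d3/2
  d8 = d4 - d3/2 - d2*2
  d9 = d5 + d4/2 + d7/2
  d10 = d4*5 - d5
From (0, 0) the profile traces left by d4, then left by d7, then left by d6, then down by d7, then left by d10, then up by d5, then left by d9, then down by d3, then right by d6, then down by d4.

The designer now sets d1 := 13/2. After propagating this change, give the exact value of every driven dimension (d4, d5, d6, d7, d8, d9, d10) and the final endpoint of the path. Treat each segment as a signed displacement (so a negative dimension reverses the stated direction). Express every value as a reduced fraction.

d4 = 22/3
d5 = 113/15
d6 = -391/15
d7 = 162/5
d8 = -1/10
d9 = 137/5
d10 = 437/15
endpoint = (-1444/15, -162/5)

Apply edit: d1 := 13/2
  d4 = d2*2 = 22/3
  d5 = d3 + d4 = 113/15
  d6 = d3 - d5*3 - d2 = -391/15
  d7 = d1*5 - d3/2 = 162/5
  d8 = d4 - d3/2 - d2*2 = -1/10
  d9 = d5 + d4/2 + d7/2 = 137/5
  d10 = d4*5 - d5 = 437/15
Walk from origin (0, 0):
  seg 1: left by d4 = 22/3 → (-22/3, 0)
  seg 2: left by d7 = 162/5 → (-596/15, 0)
  seg 3: left by d6 = -391/15 → (-41/3, 0)
  seg 4: down by d7 = 162/5 → (-41/3, -162/5)
  seg 5: left by d10 = 437/15 → (-214/5, -162/5)
  seg 6: up by d5 = 113/15 → (-214/5, -373/15)
  seg 7: left by d9 = 137/5 → (-351/5, -373/15)
  seg 8: down by d3 = 1/5 → (-351/5, -376/15)
  seg 9: right by d6 = -391/15 → (-1444/15, -376/15)
  seg 10: down by d4 = 22/3 → (-1444/15, -162/5)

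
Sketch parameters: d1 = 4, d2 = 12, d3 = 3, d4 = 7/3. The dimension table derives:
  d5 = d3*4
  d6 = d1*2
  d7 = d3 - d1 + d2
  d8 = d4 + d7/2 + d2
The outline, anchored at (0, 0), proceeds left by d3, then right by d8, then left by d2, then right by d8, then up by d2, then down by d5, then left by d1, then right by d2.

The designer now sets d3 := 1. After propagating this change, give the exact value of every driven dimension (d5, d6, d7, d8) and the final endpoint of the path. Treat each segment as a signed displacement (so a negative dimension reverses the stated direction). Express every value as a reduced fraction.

d5 = 4
d6 = 8
d7 = 9
d8 = 113/6
endpoint = (98/3, 8)

Apply edit: d3 := 1
  d5 = d3*4 = 4
  d6 = d1*2 = 8
  d7 = d3 - d1 + d2 = 9
  d8 = d4 + d7/2 + d2 = 113/6
Walk from origin (0, 0):
  seg 1: left by d3 = 1 → (-1, 0)
  seg 2: right by d8 = 113/6 → (107/6, 0)
  seg 3: left by d2 = 12 → (35/6, 0)
  seg 4: right by d8 = 113/6 → (74/3, 0)
  seg 5: up by d2 = 12 → (74/3, 12)
  seg 6: down by d5 = 4 → (74/3, 8)
  seg 7: left by d1 = 4 → (62/3, 8)
  seg 8: right by d2 = 12 → (98/3, 8)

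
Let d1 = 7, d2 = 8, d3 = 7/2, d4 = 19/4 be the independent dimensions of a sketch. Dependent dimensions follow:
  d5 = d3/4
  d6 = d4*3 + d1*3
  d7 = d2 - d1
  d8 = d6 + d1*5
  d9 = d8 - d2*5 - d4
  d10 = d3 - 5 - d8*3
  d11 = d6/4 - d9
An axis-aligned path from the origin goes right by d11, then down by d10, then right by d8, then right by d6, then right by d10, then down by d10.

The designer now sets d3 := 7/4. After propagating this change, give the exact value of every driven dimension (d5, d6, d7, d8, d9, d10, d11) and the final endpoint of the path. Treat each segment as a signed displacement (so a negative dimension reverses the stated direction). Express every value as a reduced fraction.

Apply edit: d3 := 7/4
  d5 = d3/4 = 7/16
  d6 = d4*3 + d1*3 = 141/4
  d7 = d2 - d1 = 1
  d8 = d6 + d1*5 = 281/4
  d9 = d8 - d2*5 - d4 = 51/2
  d10 = d3 - 5 - d8*3 = -214
  d11 = d6/4 - d9 = -267/16
Walk from origin (0, 0):
  seg 1: right by d11 = -267/16 → (-267/16, 0)
  seg 2: down by d10 = -214 → (-267/16, 214)
  seg 3: right by d8 = 281/4 → (857/16, 214)
  seg 4: right by d6 = 141/4 → (1421/16, 214)
  seg 5: right by d10 = -214 → (-2003/16, 214)
  seg 6: down by d10 = -214 → (-2003/16, 428)

d5 = 7/16
d6 = 141/4
d7 = 1
d8 = 281/4
d9 = 51/2
d10 = -214
d11 = -267/16
endpoint = (-2003/16, 428)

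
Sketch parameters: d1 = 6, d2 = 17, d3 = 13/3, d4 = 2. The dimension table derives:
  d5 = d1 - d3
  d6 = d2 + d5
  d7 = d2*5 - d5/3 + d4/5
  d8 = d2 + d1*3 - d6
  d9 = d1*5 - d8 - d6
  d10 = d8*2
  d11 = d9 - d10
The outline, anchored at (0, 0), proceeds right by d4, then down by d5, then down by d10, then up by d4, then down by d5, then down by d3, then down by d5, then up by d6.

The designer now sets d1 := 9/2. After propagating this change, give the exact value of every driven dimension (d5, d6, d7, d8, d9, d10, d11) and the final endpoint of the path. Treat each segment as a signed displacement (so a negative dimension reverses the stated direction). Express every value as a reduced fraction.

d5 = 1/6
d6 = 103/6
d7 = 7681/90
d8 = 40/3
d9 = -8
d10 = 80/3
d11 = -104/3
endpoint = (2, -37/3)

Apply edit: d1 := 9/2
  d5 = d1 - d3 = 1/6
  d6 = d2 + d5 = 103/6
  d7 = d2*5 - d5/3 + d4/5 = 7681/90
  d8 = d2 + d1*3 - d6 = 40/3
  d9 = d1*5 - d8 - d6 = -8
  d10 = d8*2 = 80/3
  d11 = d9 - d10 = -104/3
Walk from origin (0, 0):
  seg 1: right by d4 = 2 → (2, 0)
  seg 2: down by d5 = 1/6 → (2, -1/6)
  seg 3: down by d10 = 80/3 → (2, -161/6)
  seg 4: up by d4 = 2 → (2, -149/6)
  seg 5: down by d5 = 1/6 → (2, -25)
  seg 6: down by d3 = 13/3 → (2, -88/3)
  seg 7: down by d5 = 1/6 → (2, -59/2)
  seg 8: up by d6 = 103/6 → (2, -37/3)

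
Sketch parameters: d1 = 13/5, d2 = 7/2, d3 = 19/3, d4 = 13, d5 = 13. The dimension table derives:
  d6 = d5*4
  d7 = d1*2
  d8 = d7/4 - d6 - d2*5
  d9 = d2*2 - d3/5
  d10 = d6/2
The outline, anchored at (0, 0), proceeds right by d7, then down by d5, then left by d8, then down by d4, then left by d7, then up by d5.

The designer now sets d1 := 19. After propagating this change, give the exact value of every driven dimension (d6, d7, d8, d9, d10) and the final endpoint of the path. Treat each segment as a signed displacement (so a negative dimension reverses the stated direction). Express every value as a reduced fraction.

Apply edit: d1 := 19
  d6 = d5*4 = 52
  d7 = d1*2 = 38
  d8 = d7/4 - d6 - d2*5 = -60
  d9 = d2*2 - d3/5 = 86/15
  d10 = d6/2 = 26
Walk from origin (0, 0):
  seg 1: right by d7 = 38 → (38, 0)
  seg 2: down by d5 = 13 → (38, -13)
  seg 3: left by d8 = -60 → (98, -13)
  seg 4: down by d4 = 13 → (98, -26)
  seg 5: left by d7 = 38 → (60, -26)
  seg 6: up by d5 = 13 → (60, -13)

d6 = 52
d7 = 38
d8 = -60
d9 = 86/15
d10 = 26
endpoint = (60, -13)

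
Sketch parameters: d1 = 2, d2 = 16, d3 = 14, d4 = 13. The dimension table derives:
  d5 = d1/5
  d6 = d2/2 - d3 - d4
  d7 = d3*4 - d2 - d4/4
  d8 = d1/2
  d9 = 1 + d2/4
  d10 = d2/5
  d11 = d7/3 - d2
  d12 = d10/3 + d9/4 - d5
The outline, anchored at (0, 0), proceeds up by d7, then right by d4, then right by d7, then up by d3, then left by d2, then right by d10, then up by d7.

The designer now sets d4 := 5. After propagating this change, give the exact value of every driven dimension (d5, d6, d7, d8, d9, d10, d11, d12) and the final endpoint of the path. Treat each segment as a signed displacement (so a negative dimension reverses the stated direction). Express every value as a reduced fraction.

d5 = 2/5
d6 = -11
d7 = 155/4
d8 = 1
d9 = 5
d10 = 16/5
d11 = -37/12
d12 = 23/12
endpoint = (619/20, 183/2)

Apply edit: d4 := 5
  d5 = d1/5 = 2/5
  d6 = d2/2 - d3 - d4 = -11
  d7 = d3*4 - d2 - d4/4 = 155/4
  d8 = d1/2 = 1
  d9 = 1 + d2/4 = 5
  d10 = d2/5 = 16/5
  d11 = d7/3 - d2 = -37/12
  d12 = d10/3 + d9/4 - d5 = 23/12
Walk from origin (0, 0):
  seg 1: up by d7 = 155/4 → (0, 155/4)
  seg 2: right by d4 = 5 → (5, 155/4)
  seg 3: right by d7 = 155/4 → (175/4, 155/4)
  seg 4: up by d3 = 14 → (175/4, 211/4)
  seg 5: left by d2 = 16 → (111/4, 211/4)
  seg 6: right by d10 = 16/5 → (619/20, 211/4)
  seg 7: up by d7 = 155/4 → (619/20, 183/2)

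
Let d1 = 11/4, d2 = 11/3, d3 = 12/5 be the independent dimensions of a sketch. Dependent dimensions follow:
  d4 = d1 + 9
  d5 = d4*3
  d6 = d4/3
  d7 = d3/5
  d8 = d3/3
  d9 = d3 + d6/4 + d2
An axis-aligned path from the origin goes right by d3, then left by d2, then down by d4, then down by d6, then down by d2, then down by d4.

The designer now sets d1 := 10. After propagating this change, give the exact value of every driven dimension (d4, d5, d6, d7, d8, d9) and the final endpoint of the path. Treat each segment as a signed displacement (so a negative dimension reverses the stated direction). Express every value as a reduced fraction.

d4 = 19
d5 = 57
d6 = 19/3
d7 = 12/25
d8 = 4/5
d9 = 153/20
endpoint = (-19/15, -48)

Apply edit: d1 := 10
  d4 = d1 + 9 = 19
  d5 = d4*3 = 57
  d6 = d4/3 = 19/3
  d7 = d3/5 = 12/25
  d8 = d3/3 = 4/5
  d9 = d3 + d6/4 + d2 = 153/20
Walk from origin (0, 0):
  seg 1: right by d3 = 12/5 → (12/5, 0)
  seg 2: left by d2 = 11/3 → (-19/15, 0)
  seg 3: down by d4 = 19 → (-19/15, -19)
  seg 4: down by d6 = 19/3 → (-19/15, -76/3)
  seg 5: down by d2 = 11/3 → (-19/15, -29)
  seg 6: down by d4 = 19 → (-19/15, -48)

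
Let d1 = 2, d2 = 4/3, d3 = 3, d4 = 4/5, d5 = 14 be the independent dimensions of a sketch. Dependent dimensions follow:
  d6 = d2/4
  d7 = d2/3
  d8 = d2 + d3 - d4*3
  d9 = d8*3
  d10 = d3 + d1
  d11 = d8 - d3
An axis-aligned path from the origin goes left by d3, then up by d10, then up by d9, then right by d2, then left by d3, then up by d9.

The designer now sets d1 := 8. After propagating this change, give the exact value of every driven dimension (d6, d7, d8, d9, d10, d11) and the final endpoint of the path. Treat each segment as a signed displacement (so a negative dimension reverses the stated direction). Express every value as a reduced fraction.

d6 = 1/3
d7 = 4/9
d8 = 29/15
d9 = 29/5
d10 = 11
d11 = -16/15
endpoint = (-14/3, 113/5)

Apply edit: d1 := 8
  d6 = d2/4 = 1/3
  d7 = d2/3 = 4/9
  d8 = d2 + d3 - d4*3 = 29/15
  d9 = d8*3 = 29/5
  d10 = d3 + d1 = 11
  d11 = d8 - d3 = -16/15
Walk from origin (0, 0):
  seg 1: left by d3 = 3 → (-3, 0)
  seg 2: up by d10 = 11 → (-3, 11)
  seg 3: up by d9 = 29/5 → (-3, 84/5)
  seg 4: right by d2 = 4/3 → (-5/3, 84/5)
  seg 5: left by d3 = 3 → (-14/3, 84/5)
  seg 6: up by d9 = 29/5 → (-14/3, 113/5)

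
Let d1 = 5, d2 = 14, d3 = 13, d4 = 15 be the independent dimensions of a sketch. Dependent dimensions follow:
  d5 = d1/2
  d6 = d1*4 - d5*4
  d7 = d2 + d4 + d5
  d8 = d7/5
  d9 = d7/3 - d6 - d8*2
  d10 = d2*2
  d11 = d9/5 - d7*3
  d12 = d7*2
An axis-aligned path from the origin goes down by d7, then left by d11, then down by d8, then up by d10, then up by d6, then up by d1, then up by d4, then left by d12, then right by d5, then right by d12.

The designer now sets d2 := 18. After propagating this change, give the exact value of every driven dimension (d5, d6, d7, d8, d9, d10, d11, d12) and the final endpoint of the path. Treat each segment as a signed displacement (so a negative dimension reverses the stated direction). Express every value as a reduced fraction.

d5 = 5/2
d6 = 10
d7 = 71/2
d8 = 71/10
d9 = -371/30
d10 = 36
d11 = -8173/75
d12 = 71
endpoint = (16721/150, 117/5)

Apply edit: d2 := 18
  d5 = d1/2 = 5/2
  d6 = d1*4 - d5*4 = 10
  d7 = d2 + d4 + d5 = 71/2
  d8 = d7/5 = 71/10
  d9 = d7/3 - d6 - d8*2 = -371/30
  d10 = d2*2 = 36
  d11 = d9/5 - d7*3 = -8173/75
  d12 = d7*2 = 71
Walk from origin (0, 0):
  seg 1: down by d7 = 71/2 → (0, -71/2)
  seg 2: left by d11 = -8173/75 → (8173/75, -71/2)
  seg 3: down by d8 = 71/10 → (8173/75, -213/5)
  seg 4: up by d10 = 36 → (8173/75, -33/5)
  seg 5: up by d6 = 10 → (8173/75, 17/5)
  seg 6: up by d1 = 5 → (8173/75, 42/5)
  seg 7: up by d4 = 15 → (8173/75, 117/5)
  seg 8: left by d12 = 71 → (2848/75, 117/5)
  seg 9: right by d5 = 5/2 → (6071/150, 117/5)
  seg 10: right by d12 = 71 → (16721/150, 117/5)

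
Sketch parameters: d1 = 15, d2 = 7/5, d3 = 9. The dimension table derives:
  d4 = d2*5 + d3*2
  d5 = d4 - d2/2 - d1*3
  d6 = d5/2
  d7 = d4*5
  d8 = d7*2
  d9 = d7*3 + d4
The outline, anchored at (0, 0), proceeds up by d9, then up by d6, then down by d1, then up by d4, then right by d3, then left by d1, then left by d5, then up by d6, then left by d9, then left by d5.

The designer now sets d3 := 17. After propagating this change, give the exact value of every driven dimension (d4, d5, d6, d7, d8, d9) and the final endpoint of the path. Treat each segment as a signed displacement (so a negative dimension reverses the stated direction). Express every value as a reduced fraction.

Apply edit: d3 := 17
  d4 = d2*5 + d3*2 = 41
  d5 = d4 - d2/2 - d1*3 = -47/10
  d6 = d5/2 = -47/20
  d7 = d4*5 = 205
  d8 = d7*2 = 410
  d9 = d7*3 + d4 = 656
Walk from origin (0, 0):
  seg 1: up by d9 = 656 → (0, 656)
  seg 2: up by d6 = -47/20 → (0, 13073/20)
  seg 3: down by d1 = 15 → (0, 12773/20)
  seg 4: up by d4 = 41 → (0, 13593/20)
  seg 5: right by d3 = 17 → (17, 13593/20)
  seg 6: left by d1 = 15 → (2, 13593/20)
  seg 7: left by d5 = -47/10 → (67/10, 13593/20)
  seg 8: up by d6 = -47/20 → (67/10, 6773/10)
  seg 9: left by d9 = 656 → (-6493/10, 6773/10)
  seg 10: left by d5 = -47/10 → (-3223/5, 6773/10)

d4 = 41
d5 = -47/10
d6 = -47/20
d7 = 205
d8 = 410
d9 = 656
endpoint = (-3223/5, 6773/10)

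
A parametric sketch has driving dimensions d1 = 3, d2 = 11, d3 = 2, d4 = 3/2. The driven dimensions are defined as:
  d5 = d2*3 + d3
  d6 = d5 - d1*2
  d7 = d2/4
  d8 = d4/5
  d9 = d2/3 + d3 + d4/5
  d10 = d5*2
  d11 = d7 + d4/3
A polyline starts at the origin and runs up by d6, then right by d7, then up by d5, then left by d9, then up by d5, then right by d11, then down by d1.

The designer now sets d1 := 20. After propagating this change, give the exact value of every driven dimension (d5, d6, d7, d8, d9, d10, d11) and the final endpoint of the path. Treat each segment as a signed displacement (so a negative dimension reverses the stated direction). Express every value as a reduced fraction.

Apply edit: d1 := 20
  d5 = d2*3 + d3 = 35
  d6 = d5 - d1*2 = -5
  d7 = d2/4 = 11/4
  d8 = d4/5 = 3/10
  d9 = d2/3 + d3 + d4/5 = 179/30
  d10 = d5*2 = 70
  d11 = d7 + d4/3 = 13/4
Walk from origin (0, 0):
  seg 1: up by d6 = -5 → (0, -5)
  seg 2: right by d7 = 11/4 → (11/4, -5)
  seg 3: up by d5 = 35 → (11/4, 30)
  seg 4: left by d9 = 179/30 → (-193/60, 30)
  seg 5: up by d5 = 35 → (-193/60, 65)
  seg 6: right by d11 = 13/4 → (1/30, 65)
  seg 7: down by d1 = 20 → (1/30, 45)

d5 = 35
d6 = -5
d7 = 11/4
d8 = 3/10
d9 = 179/30
d10 = 70
d11 = 13/4
endpoint = (1/30, 45)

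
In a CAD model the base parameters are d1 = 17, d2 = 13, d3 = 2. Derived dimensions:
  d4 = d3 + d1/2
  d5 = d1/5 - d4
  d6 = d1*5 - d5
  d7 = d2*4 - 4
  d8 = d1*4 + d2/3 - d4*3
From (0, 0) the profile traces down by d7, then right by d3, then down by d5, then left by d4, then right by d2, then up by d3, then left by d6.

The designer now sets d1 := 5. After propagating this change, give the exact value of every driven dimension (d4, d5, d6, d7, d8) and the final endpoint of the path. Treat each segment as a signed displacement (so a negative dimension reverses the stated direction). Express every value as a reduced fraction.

d4 = 9/2
d5 = -7/2
d6 = 57/2
d7 = 48
d8 = 65/6
endpoint = (-18, -85/2)

Apply edit: d1 := 5
  d4 = d3 + d1/2 = 9/2
  d5 = d1/5 - d4 = -7/2
  d6 = d1*5 - d5 = 57/2
  d7 = d2*4 - 4 = 48
  d8 = d1*4 + d2/3 - d4*3 = 65/6
Walk from origin (0, 0):
  seg 1: down by d7 = 48 → (0, -48)
  seg 2: right by d3 = 2 → (2, -48)
  seg 3: down by d5 = -7/2 → (2, -89/2)
  seg 4: left by d4 = 9/2 → (-5/2, -89/2)
  seg 5: right by d2 = 13 → (21/2, -89/2)
  seg 6: up by d3 = 2 → (21/2, -85/2)
  seg 7: left by d6 = 57/2 → (-18, -85/2)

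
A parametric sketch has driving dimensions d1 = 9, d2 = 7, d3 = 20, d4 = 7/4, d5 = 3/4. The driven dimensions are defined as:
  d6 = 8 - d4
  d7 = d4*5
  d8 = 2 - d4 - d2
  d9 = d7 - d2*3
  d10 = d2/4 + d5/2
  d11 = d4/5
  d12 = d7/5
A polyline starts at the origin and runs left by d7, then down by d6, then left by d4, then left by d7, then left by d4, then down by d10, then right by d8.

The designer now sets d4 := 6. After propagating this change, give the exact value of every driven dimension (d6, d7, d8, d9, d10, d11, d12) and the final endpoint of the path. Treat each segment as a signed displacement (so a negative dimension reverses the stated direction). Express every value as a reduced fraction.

Apply edit: d4 := 6
  d6 = 8 - d4 = 2
  d7 = d4*5 = 30
  d8 = 2 - d4 - d2 = -11
  d9 = d7 - d2*3 = 9
  d10 = d2/4 + d5/2 = 17/8
  d11 = d4/5 = 6/5
  d12 = d7/5 = 6
Walk from origin (0, 0):
  seg 1: left by d7 = 30 → (-30, 0)
  seg 2: down by d6 = 2 → (-30, -2)
  seg 3: left by d4 = 6 → (-36, -2)
  seg 4: left by d7 = 30 → (-66, -2)
  seg 5: left by d4 = 6 → (-72, -2)
  seg 6: down by d10 = 17/8 → (-72, -33/8)
  seg 7: right by d8 = -11 → (-83, -33/8)

d6 = 2
d7 = 30
d8 = -11
d9 = 9
d10 = 17/8
d11 = 6/5
d12 = 6
endpoint = (-83, -33/8)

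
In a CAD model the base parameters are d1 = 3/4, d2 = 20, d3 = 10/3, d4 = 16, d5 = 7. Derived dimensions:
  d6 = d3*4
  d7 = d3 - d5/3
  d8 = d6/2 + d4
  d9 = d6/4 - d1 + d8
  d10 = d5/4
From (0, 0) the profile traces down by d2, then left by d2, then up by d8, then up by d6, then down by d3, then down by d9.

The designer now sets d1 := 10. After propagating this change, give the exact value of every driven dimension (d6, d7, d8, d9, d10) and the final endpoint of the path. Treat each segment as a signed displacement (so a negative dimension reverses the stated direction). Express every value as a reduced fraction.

Apply edit: d1 := 10
  d6 = d3*4 = 40/3
  d7 = d3 - d5/3 = 1
  d8 = d6/2 + d4 = 68/3
  d9 = d6/4 - d1 + d8 = 16
  d10 = d5/4 = 7/4
Walk from origin (0, 0):
  seg 1: down by d2 = 20 → (0, -20)
  seg 2: left by d2 = 20 → (-20, -20)
  seg 3: up by d8 = 68/3 → (-20, 8/3)
  seg 4: up by d6 = 40/3 → (-20, 16)
  seg 5: down by d3 = 10/3 → (-20, 38/3)
  seg 6: down by d9 = 16 → (-20, -10/3)

d6 = 40/3
d7 = 1
d8 = 68/3
d9 = 16
d10 = 7/4
endpoint = (-20, -10/3)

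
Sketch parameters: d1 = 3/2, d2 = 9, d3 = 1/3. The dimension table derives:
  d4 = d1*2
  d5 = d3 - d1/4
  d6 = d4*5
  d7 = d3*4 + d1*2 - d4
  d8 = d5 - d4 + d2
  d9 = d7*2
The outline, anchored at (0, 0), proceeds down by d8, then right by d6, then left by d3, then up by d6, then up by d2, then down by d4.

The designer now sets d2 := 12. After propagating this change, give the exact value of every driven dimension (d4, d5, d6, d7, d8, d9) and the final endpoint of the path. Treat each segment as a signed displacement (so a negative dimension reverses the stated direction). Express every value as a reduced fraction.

Apply edit: d2 := 12
  d4 = d1*2 = 3
  d5 = d3 - d1/4 = -1/24
  d6 = d4*5 = 15
  d7 = d3*4 + d1*2 - d4 = 4/3
  d8 = d5 - d4 + d2 = 215/24
  d9 = d7*2 = 8/3
Walk from origin (0, 0):
  seg 1: down by d8 = 215/24 → (0, -215/24)
  seg 2: right by d6 = 15 → (15, -215/24)
  seg 3: left by d3 = 1/3 → (44/3, -215/24)
  seg 4: up by d6 = 15 → (44/3, 145/24)
  seg 5: up by d2 = 12 → (44/3, 433/24)
  seg 6: down by d4 = 3 → (44/3, 361/24)

d4 = 3
d5 = -1/24
d6 = 15
d7 = 4/3
d8 = 215/24
d9 = 8/3
endpoint = (44/3, 361/24)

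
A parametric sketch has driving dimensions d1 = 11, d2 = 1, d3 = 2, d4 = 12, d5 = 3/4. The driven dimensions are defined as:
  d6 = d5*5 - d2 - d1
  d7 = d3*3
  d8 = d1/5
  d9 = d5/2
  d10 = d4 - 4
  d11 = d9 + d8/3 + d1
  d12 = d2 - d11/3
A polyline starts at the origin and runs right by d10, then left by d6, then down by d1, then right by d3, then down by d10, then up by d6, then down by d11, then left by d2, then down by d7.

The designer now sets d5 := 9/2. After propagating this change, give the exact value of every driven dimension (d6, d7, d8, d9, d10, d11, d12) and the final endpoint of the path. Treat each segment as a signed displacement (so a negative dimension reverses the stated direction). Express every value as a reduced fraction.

Apply edit: d5 := 9/2
  d6 = d5*5 - d2 - d1 = 21/2
  d7 = d3*3 = 6
  d8 = d1/5 = 11/5
  d9 = d5/2 = 9/4
  d10 = d4 - 4 = 8
  d11 = d9 + d8/3 + d1 = 839/60
  d12 = d2 - d11/3 = -659/180
Walk from origin (0, 0):
  seg 1: right by d10 = 8 → (8, 0)
  seg 2: left by d6 = 21/2 → (-5/2, 0)
  seg 3: down by d1 = 11 → (-5/2, -11)
  seg 4: right by d3 = 2 → (-1/2, -11)
  seg 5: down by d10 = 8 → (-1/2, -19)
  seg 6: up by d6 = 21/2 → (-1/2, -17/2)
  seg 7: down by d11 = 839/60 → (-1/2, -1349/60)
  seg 8: left by d2 = 1 → (-3/2, -1349/60)
  seg 9: down by d7 = 6 → (-3/2, -1709/60)

d6 = 21/2
d7 = 6
d8 = 11/5
d9 = 9/4
d10 = 8
d11 = 839/60
d12 = -659/180
endpoint = (-3/2, -1709/60)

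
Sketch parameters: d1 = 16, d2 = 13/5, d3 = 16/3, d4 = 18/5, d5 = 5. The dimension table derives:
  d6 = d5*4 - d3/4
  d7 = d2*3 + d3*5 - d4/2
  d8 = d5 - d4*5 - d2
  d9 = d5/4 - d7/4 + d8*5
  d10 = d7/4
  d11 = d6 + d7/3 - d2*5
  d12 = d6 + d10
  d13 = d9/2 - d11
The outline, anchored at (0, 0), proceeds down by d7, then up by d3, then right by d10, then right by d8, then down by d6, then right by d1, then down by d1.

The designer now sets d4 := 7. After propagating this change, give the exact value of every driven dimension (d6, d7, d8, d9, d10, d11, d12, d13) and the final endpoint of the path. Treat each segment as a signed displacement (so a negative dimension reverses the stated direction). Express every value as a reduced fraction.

Apply edit: d4 := 7
  d6 = d5*4 - d3/4 = 56/3
  d7 = d2*3 + d3*5 - d4/2 = 929/30
  d8 = d5 - d4*5 - d2 = -163/5
  d9 = d5/4 - d7/4 + d8*5 = -20339/120
  d10 = d7/4 = 929/120
  d11 = d6 + d7/3 - d2*5 = 1439/90
  d12 = d6 + d10 = 3169/120
  d13 = d9/2 - d11 = -72529/720
Walk from origin (0, 0):
  seg 1: down by d7 = 929/30 → (0, -929/30)
  seg 2: up by d3 = 16/3 → (0, -769/30)
  seg 3: right by d10 = 929/120 → (929/120, -769/30)
  seg 4: right by d8 = -163/5 → (-2983/120, -769/30)
  seg 5: down by d6 = 56/3 → (-2983/120, -443/10)
  seg 6: right by d1 = 16 → (-1063/120, -443/10)
  seg 7: down by d1 = 16 → (-1063/120, -603/10)

d6 = 56/3
d7 = 929/30
d8 = -163/5
d9 = -20339/120
d10 = 929/120
d11 = 1439/90
d12 = 3169/120
d13 = -72529/720
endpoint = (-1063/120, -603/10)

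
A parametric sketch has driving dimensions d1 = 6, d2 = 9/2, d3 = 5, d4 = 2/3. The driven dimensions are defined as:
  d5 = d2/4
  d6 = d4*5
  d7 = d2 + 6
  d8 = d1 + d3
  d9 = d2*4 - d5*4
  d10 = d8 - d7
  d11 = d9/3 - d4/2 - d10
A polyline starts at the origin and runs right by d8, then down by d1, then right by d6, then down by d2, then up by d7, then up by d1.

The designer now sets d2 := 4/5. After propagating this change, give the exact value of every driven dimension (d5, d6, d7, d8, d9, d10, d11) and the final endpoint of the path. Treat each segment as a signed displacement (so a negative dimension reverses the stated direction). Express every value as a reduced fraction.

Apply edit: d2 := 4/5
  d5 = d2/4 = 1/5
  d6 = d4*5 = 10/3
  d7 = d2 + 6 = 34/5
  d8 = d1 + d3 = 11
  d9 = d2*4 - d5*4 = 12/5
  d10 = d8 - d7 = 21/5
  d11 = d9/3 - d4/2 - d10 = -56/15
Walk from origin (0, 0):
  seg 1: right by d8 = 11 → (11, 0)
  seg 2: down by d1 = 6 → (11, -6)
  seg 3: right by d6 = 10/3 → (43/3, -6)
  seg 4: down by d2 = 4/5 → (43/3, -34/5)
  seg 5: up by d7 = 34/5 → (43/3, 0)
  seg 6: up by d1 = 6 → (43/3, 6)

d5 = 1/5
d6 = 10/3
d7 = 34/5
d8 = 11
d9 = 12/5
d10 = 21/5
d11 = -56/15
endpoint = (43/3, 6)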